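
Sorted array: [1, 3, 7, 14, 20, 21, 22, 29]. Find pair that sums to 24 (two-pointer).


Two pointers: lo=0, hi=7
Found pair: (3, 21) summing to 24


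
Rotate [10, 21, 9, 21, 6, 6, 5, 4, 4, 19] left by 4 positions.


Left rotate by 4: [6, 6, 5, 4, 4, 19, 10, 21, 9, 21]


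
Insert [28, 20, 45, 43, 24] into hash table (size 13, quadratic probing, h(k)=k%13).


Insertions: 28->slot 2; 20->slot 7; 45->slot 6; 43->slot 4; 24->slot 11
Table: [None, None, 28, None, 43, None, 45, 20, None, None, None, 24, None]


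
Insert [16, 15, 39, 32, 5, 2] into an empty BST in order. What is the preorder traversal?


Root = 16; build tree by BST insertion.
Preorder traversal: [16, 15, 5, 2, 39, 32]


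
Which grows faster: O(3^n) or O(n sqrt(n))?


n^1.5 grows slower than exponential (base 3)
O(n sqrt(n)) is asymptotically smaller; O(3^n) grows faster


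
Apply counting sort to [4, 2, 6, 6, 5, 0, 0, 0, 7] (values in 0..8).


Count array: [3, 0, 1, 0, 1, 1, 2, 1, 0]
Reconstruct: [0, 0, 0, 2, 4, 5, 6, 6, 7]


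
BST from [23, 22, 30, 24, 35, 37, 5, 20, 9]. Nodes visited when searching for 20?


BST root = 23
Search for 20: compare at each node
Path: [23, 22, 5, 20]


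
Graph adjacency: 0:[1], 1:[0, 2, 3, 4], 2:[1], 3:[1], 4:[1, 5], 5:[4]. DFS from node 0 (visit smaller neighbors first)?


DFS stack-based: start with [0]
Visit order: [0, 1, 2, 3, 4, 5]


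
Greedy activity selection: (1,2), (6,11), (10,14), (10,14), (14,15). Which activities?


Greedy: pick earliest-ending, then skip overlaps.
Selected (3 activities): [(1, 2), (6, 11), (14, 15)]


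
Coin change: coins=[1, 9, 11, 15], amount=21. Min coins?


dp[0]=0; dp[i]=1+min(dp[i-c] for c in coins)
...dp[16]=2, dp[17]=3, dp[18]=2, dp[19]=3, dp[20]=2, dp[21]=3
Minimum coins for 21 = 3


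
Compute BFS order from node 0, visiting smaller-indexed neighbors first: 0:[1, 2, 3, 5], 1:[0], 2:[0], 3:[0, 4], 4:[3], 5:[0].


BFS queue: start with [0]
Visit order: [0, 1, 2, 3, 5, 4]


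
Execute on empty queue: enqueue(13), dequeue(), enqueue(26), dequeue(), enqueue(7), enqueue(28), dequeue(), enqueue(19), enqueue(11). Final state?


enqueue(13) -> [13]
dequeue() returns 13 -> []
enqueue(26) -> [26]
dequeue() returns 26 -> []
enqueue(7) -> [7]
enqueue(28) -> [7, 28]
dequeue() returns 7 -> [28]
enqueue(19) -> [28, 19]
enqueue(11) -> [28, 19, 11]
Final queue (front to back): [28, 19, 11]


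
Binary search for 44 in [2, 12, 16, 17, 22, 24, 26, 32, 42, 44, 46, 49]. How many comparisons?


Search for 44:
[0,11] mid=5 arr[5]=24
[6,11] mid=8 arr[8]=42
[9,11] mid=10 arr[10]=46
[9,9] mid=9 arr[9]=44
Total: 4 comparisons


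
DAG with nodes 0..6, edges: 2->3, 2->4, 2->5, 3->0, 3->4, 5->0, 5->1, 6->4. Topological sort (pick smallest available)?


Kahn's algorithm, process smallest node first
Order: [2, 3, 5, 0, 1, 6, 4]


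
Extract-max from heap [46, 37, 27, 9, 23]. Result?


Max = 46
Replace root with last, heapify down
Resulting heap: [37, 23, 27, 9]


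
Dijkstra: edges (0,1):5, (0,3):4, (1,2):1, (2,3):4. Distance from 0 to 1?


Dijkstra from 0:
Distances: {0: 0, 1: 5, 2: 6, 3: 4}
Shortest distance to 1 = 5, path = [0, 1]


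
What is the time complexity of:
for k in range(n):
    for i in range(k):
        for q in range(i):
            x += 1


Per nesting level: O(n) * O(n) [triangular over k] * O(n) [triangular over i] = O(n^3)
Complexity: O(n^3)


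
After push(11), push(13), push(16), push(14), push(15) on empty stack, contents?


push(11) -> [11]
push(13) -> [11, 13]
push(16) -> [11, 13, 16]
push(14) -> [11, 13, 16, 14]
push(15) -> [11, 13, 16, 14, 15]
Final stack (bottom to top): [11, 13, 16, 14, 15]


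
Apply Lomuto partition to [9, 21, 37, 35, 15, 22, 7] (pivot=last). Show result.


Elements <= 7 go left of pivot.
Result: [7, 21, 37, 35, 15, 22, 9], pivot at index 0


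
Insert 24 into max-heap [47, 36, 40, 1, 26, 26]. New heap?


Append 24: [47, 36, 40, 1, 26, 26, 24]
Bubble up: no swaps needed
Result: [47, 36, 40, 1, 26, 26, 24]


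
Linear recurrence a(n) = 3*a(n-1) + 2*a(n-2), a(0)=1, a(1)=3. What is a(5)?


Build bottom-up:
...a(3)=39, a(4)=139, a(5)=3*139+2*39=495


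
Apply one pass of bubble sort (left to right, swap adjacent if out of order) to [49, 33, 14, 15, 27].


After one pass: [33, 14, 15, 27, 49]


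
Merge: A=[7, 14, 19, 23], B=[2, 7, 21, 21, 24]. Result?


Compare heads, take smaller each step.
Merged: [2, 7, 7, 14, 19, 21, 21, 23, 24]


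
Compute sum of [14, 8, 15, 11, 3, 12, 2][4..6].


Prefix sums: [0, 14, 22, 37, 48, 51, 63, 65]
Sum[4..6] = prefix[7] - prefix[4] = 65 - 48 = 17


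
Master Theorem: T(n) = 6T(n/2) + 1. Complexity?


a=6, b=2, c=0. log_2(6)=2.585 > c=0. Case 1: O(n^log_b(a)) = O(n^2.585)
Complexity: O(n^2.585)


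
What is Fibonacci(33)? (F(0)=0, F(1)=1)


F(n)=F(n-1)+F(n-2)
...F(31)=1346269, F(32)=2178309, F(33)=3524578


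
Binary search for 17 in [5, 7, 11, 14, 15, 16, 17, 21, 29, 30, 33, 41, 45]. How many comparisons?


Search for 17:
[0,12] mid=6 arr[6]=17
Total: 1 comparisons


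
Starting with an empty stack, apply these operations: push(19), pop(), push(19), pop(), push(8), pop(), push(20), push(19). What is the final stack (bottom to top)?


push(19) -> [19]
pop() returns 19 -> []
push(19) -> [19]
pop() returns 19 -> []
push(8) -> [8]
pop() returns 8 -> []
push(20) -> [20]
push(19) -> [20, 19]
Final stack (bottom to top): [20, 19]


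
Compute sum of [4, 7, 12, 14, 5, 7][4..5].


Prefix sums: [0, 4, 11, 23, 37, 42, 49]
Sum[4..5] = prefix[6] - prefix[4] = 49 - 37 = 12


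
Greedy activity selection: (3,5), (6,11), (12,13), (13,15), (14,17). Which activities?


Greedy: pick earliest-ending, then skip overlaps.
Selected (4 activities): [(3, 5), (6, 11), (12, 13), (13, 15)]


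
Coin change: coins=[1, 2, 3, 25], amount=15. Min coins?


dp[0]=0; dp[i]=1+min(dp[i-c] for c in coins)
...dp[10]=4, dp[11]=4, dp[12]=4, dp[13]=5, dp[14]=5, dp[15]=5
Minimum coins for 15 = 5


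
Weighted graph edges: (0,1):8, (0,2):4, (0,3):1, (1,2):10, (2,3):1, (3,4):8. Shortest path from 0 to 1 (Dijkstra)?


Dijkstra from 0:
Distances: {0: 0, 1: 8, 2: 2, 3: 1, 4: 9}
Shortest distance to 1 = 8, path = [0, 1]


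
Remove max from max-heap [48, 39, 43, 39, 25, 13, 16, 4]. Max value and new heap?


Max = 48
Replace root with last, heapify down
Resulting heap: [43, 39, 16, 39, 25, 13, 4]


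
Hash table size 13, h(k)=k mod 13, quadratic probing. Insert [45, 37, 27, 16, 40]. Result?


Insertions: 45->slot 6; 37->slot 11; 27->slot 1; 16->slot 3; 40->slot 2
Table: [None, 27, 40, 16, None, None, 45, None, None, None, None, 37, None]


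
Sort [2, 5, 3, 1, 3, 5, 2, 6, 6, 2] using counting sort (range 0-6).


Count array: [0, 1, 3, 2, 0, 2, 2]
Reconstruct: [1, 2, 2, 2, 3, 3, 5, 5, 6, 6]


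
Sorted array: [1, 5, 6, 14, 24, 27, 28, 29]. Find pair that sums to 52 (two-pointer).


Two pointers: lo=0, hi=7
Found pair: (24, 28) summing to 52


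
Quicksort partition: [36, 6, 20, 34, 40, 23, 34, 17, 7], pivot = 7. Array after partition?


Elements <= 7 go left of pivot.
Result: [6, 7, 20, 34, 40, 23, 34, 17, 36], pivot at index 1


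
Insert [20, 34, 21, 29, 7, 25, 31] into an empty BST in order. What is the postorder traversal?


Root = 20; build tree by BST insertion.
Postorder traversal: [7, 25, 31, 29, 21, 34, 20]


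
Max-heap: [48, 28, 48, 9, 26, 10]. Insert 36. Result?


Append 36: [48, 28, 48, 9, 26, 10, 36]
Bubble up: no swaps needed
Result: [48, 28, 48, 9, 26, 10, 36]


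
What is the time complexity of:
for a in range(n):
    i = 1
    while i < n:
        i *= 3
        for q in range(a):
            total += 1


Per nesting level: O(n) * O(log n) * O(n) [triangular over a] = O(n^2 log n)
Complexity: O(n^2 log n)


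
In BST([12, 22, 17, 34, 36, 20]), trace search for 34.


BST root = 12
Search for 34: compare at each node
Path: [12, 22, 34]


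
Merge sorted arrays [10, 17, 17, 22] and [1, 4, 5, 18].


Compare heads, take smaller each step.
Merged: [1, 4, 5, 10, 17, 17, 18, 22]


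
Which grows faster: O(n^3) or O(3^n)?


cubic grows slower than exponential (base 3)
O(n^3) is asymptotically smaller; O(3^n) grows faster


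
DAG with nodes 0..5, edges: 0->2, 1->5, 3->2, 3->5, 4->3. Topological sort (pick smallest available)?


Kahn's algorithm, process smallest node first
Order: [0, 1, 4, 3, 2, 5]


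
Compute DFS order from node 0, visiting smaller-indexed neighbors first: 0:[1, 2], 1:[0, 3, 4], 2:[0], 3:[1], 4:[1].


DFS stack-based: start with [0]
Visit order: [0, 1, 3, 4, 2]


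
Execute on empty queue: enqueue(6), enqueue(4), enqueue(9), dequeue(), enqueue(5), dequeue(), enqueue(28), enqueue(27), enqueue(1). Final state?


enqueue(6) -> [6]
enqueue(4) -> [6, 4]
enqueue(9) -> [6, 4, 9]
dequeue() returns 6 -> [4, 9]
enqueue(5) -> [4, 9, 5]
dequeue() returns 4 -> [9, 5]
enqueue(28) -> [9, 5, 28]
enqueue(27) -> [9, 5, 28, 27]
enqueue(1) -> [9, 5, 28, 27, 1]
Final queue (front to back): [9, 5, 28, 27, 1]


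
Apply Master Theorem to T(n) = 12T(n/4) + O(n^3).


a=12, b=4, c=3. log_4(12)=1.792 < c=3. Case 3: O(n^c) = O(n^3)
Complexity: O(n^3)


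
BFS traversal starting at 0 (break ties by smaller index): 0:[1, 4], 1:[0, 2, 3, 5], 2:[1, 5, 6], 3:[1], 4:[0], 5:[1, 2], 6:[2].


BFS queue: start with [0]
Visit order: [0, 1, 4, 2, 3, 5, 6]


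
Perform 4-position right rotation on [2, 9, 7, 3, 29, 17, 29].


Right rotate by 4: [3, 29, 17, 29, 2, 9, 7]


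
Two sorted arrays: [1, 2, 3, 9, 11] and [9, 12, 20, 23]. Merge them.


Compare heads, take smaller each step.
Merged: [1, 2, 3, 9, 9, 11, 12, 20, 23]


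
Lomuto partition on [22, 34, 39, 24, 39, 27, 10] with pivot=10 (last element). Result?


Elements <= 10 go left of pivot.
Result: [10, 34, 39, 24, 39, 27, 22], pivot at index 0


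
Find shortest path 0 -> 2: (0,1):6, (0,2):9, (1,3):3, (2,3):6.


Dijkstra from 0:
Distances: {0: 0, 1: 6, 2: 9, 3: 9}
Shortest distance to 2 = 9, path = [0, 2]


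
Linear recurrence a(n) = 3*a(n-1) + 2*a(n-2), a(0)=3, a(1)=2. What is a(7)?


Build bottom-up:
...a(5)=512, a(6)=1824, a(7)=3*1824+2*512=6496


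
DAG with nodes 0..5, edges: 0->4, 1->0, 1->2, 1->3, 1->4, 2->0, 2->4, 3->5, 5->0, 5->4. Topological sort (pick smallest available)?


Kahn's algorithm, process smallest node first
Order: [1, 2, 3, 5, 0, 4]


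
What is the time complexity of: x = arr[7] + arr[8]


Analysis: constant-time operation, no loop
Complexity: O(1)


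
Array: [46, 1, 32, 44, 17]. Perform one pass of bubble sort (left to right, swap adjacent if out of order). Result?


After one pass: [1, 32, 44, 17, 46]


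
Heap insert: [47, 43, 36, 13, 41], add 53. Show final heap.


Append 53: [47, 43, 36, 13, 41, 53]
Bubble up: swap idx 5(53) with idx 2(36); swap idx 2(53) with idx 0(47)
Result: [53, 43, 47, 13, 41, 36]


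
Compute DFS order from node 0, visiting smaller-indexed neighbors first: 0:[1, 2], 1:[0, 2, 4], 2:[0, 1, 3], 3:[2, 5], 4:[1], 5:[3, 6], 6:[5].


DFS stack-based: start with [0]
Visit order: [0, 1, 2, 3, 5, 6, 4]


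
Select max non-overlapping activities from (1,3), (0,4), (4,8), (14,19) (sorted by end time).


Greedy: pick earliest-ending, then skip overlaps.
Selected (3 activities): [(1, 3), (4, 8), (14, 19)]


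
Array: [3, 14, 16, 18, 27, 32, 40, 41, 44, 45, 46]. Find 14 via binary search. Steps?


Search for 14:
[0,10] mid=5 arr[5]=32
[0,4] mid=2 arr[2]=16
[0,1] mid=0 arr[0]=3
[1,1] mid=1 arr[1]=14
Total: 4 comparisons


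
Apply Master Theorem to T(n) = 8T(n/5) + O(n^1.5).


a=8, b=5, c=1.5. log_5(8)=1.292 < c=1.5. Case 3: O(n^c) = O(n^1.500)
Complexity: O(n^1.500)


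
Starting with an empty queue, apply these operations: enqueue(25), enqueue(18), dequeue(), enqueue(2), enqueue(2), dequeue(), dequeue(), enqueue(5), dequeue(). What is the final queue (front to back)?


enqueue(25) -> [25]
enqueue(18) -> [25, 18]
dequeue() returns 25 -> [18]
enqueue(2) -> [18, 2]
enqueue(2) -> [18, 2, 2]
dequeue() returns 18 -> [2, 2]
dequeue() returns 2 -> [2]
enqueue(5) -> [2, 5]
dequeue() returns 2 -> [5]
Final queue (front to back): [5]


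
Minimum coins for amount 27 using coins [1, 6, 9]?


dp[0]=0; dp[i]=1+min(dp[i-c] for c in coins)
...dp[22]=4, dp[23]=5, dp[24]=3, dp[25]=4, dp[26]=5, dp[27]=3
Minimum coins for 27 = 3


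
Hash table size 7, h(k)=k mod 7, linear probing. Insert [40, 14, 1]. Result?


Insertions: 40->slot 5; 14->slot 0; 1->slot 1
Table: [14, 1, None, None, None, 40, None]


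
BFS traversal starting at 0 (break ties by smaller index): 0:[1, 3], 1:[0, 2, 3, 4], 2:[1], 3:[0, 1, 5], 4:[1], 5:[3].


BFS queue: start with [0]
Visit order: [0, 1, 3, 2, 4, 5]


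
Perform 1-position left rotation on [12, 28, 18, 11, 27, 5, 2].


Left rotate by 1: [28, 18, 11, 27, 5, 2, 12]


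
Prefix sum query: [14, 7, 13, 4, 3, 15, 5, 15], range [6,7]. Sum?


Prefix sums: [0, 14, 21, 34, 38, 41, 56, 61, 76]
Sum[6..7] = prefix[8] - prefix[6] = 76 - 56 = 20


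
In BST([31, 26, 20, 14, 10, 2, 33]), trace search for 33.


BST root = 31
Search for 33: compare at each node
Path: [31, 33]


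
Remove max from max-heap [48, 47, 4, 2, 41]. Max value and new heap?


Max = 48
Replace root with last, heapify down
Resulting heap: [47, 41, 4, 2]


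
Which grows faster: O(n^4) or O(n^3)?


cubic grows slower than quartic
O(n^3) is asymptotically smaller; O(n^4) grows faster


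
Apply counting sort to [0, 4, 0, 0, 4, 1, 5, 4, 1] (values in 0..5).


Count array: [3, 2, 0, 0, 3, 1]
Reconstruct: [0, 0, 0, 1, 1, 4, 4, 4, 5]


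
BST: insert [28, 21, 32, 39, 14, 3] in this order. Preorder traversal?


Root = 28; build tree by BST insertion.
Preorder traversal: [28, 21, 14, 3, 32, 39]


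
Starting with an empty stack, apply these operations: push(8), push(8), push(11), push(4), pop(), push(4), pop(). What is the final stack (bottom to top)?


push(8) -> [8]
push(8) -> [8, 8]
push(11) -> [8, 8, 11]
push(4) -> [8, 8, 11, 4]
pop() returns 4 -> [8, 8, 11]
push(4) -> [8, 8, 11, 4]
pop() returns 4 -> [8, 8, 11]
Final stack (bottom to top): [8, 8, 11]


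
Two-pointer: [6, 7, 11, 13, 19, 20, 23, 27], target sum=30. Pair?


Two pointers: lo=0, hi=7
Found pair: (7, 23) summing to 30


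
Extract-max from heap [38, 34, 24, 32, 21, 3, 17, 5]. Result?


Max = 38
Replace root with last, heapify down
Resulting heap: [34, 32, 24, 5, 21, 3, 17]


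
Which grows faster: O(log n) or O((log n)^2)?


logarithmic grows slower than polylogarithmic
O(log n) is asymptotically smaller; O((log n)^2) grows faster


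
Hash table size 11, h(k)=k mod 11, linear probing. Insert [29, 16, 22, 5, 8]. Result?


Insertions: 29->slot 7; 16->slot 5; 22->slot 0; 5->slot 6; 8->slot 8
Table: [22, None, None, None, None, 16, 5, 29, 8, None, None]


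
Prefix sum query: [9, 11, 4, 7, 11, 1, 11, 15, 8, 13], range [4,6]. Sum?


Prefix sums: [0, 9, 20, 24, 31, 42, 43, 54, 69, 77, 90]
Sum[4..6] = prefix[7] - prefix[4] = 54 - 31 = 23


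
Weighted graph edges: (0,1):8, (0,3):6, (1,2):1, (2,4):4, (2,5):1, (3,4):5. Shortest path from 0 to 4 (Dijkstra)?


Dijkstra from 0:
Distances: {0: 0, 1: 8, 2: 9, 3: 6, 4: 11, 5: 10}
Shortest distance to 4 = 11, path = [0, 3, 4]


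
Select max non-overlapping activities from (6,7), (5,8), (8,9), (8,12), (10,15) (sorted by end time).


Greedy: pick earliest-ending, then skip overlaps.
Selected (3 activities): [(6, 7), (8, 9), (10, 15)]


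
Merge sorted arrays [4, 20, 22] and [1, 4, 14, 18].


Compare heads, take smaller each step.
Merged: [1, 4, 4, 14, 18, 20, 22]


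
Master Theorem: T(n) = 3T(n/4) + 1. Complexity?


a=3, b=4, c=0. log_4(3)=0.792 > c=0. Case 1: O(n^log_b(a)) = O(n^0.792)
Complexity: O(n^0.792)


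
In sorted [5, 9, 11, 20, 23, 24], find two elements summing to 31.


Two pointers: lo=0, hi=5
Found pair: (11, 20) summing to 31


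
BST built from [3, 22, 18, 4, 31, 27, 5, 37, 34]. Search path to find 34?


BST root = 3
Search for 34: compare at each node
Path: [3, 22, 31, 37, 34]


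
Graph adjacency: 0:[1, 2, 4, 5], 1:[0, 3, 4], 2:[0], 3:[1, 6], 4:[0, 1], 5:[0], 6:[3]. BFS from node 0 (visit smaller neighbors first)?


BFS queue: start with [0]
Visit order: [0, 1, 2, 4, 5, 3, 6]


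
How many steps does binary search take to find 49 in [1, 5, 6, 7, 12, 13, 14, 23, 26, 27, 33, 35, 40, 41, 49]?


Search for 49:
[0,14] mid=7 arr[7]=23
[8,14] mid=11 arr[11]=35
[12,14] mid=13 arr[13]=41
[14,14] mid=14 arr[14]=49
Total: 4 comparisons


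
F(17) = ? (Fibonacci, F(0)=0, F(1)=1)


F(n)=F(n-1)+F(n-2)
...F(15)=610, F(16)=987, F(17)=1597


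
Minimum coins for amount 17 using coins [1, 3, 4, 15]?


dp[0]=0; dp[i]=1+min(dp[i-c] for c in coins)
...dp[12]=3, dp[13]=4, dp[14]=4, dp[15]=1, dp[16]=2, dp[17]=3
Minimum coins for 17 = 3


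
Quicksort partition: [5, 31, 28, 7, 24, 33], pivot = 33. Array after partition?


Elements <= 33 go left of pivot.
Result: [5, 31, 28, 7, 24, 33], pivot at index 5


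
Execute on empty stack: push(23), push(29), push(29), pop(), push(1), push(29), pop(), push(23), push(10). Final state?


push(23) -> [23]
push(29) -> [23, 29]
push(29) -> [23, 29, 29]
pop() returns 29 -> [23, 29]
push(1) -> [23, 29, 1]
push(29) -> [23, 29, 1, 29]
pop() returns 29 -> [23, 29, 1]
push(23) -> [23, 29, 1, 23]
push(10) -> [23, 29, 1, 23, 10]
Final stack (bottom to top): [23, 29, 1, 23, 10]


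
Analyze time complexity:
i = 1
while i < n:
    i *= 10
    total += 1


Per nesting level: O(log n) = O(log n)
Complexity: O(log n)


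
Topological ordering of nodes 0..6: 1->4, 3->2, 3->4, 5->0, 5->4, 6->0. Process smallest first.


Kahn's algorithm, process smallest node first
Order: [1, 3, 2, 5, 4, 6, 0]


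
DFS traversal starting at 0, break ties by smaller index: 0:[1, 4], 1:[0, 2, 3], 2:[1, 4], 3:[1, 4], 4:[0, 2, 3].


DFS stack-based: start with [0]
Visit order: [0, 1, 2, 4, 3]


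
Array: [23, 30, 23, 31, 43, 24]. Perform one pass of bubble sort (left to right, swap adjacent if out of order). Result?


After one pass: [23, 23, 30, 31, 24, 43]


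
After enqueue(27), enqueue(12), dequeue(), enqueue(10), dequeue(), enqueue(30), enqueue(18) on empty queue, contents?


enqueue(27) -> [27]
enqueue(12) -> [27, 12]
dequeue() returns 27 -> [12]
enqueue(10) -> [12, 10]
dequeue() returns 12 -> [10]
enqueue(30) -> [10, 30]
enqueue(18) -> [10, 30, 18]
Final queue (front to back): [10, 30, 18]


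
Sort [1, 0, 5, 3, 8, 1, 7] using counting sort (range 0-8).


Count array: [1, 2, 0, 1, 0, 1, 0, 1, 1]
Reconstruct: [0, 1, 1, 3, 5, 7, 8]


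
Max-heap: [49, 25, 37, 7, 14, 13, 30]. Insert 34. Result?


Append 34: [49, 25, 37, 7, 14, 13, 30, 34]
Bubble up: swap idx 7(34) with idx 3(7); swap idx 3(34) with idx 1(25)
Result: [49, 34, 37, 25, 14, 13, 30, 7]


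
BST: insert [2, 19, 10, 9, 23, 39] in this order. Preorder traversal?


Root = 2; build tree by BST insertion.
Preorder traversal: [2, 19, 10, 9, 23, 39]


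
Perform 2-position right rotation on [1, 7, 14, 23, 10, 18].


Right rotate by 2: [10, 18, 1, 7, 14, 23]


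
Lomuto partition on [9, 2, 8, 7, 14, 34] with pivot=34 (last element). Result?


Elements <= 34 go left of pivot.
Result: [9, 2, 8, 7, 14, 34], pivot at index 5


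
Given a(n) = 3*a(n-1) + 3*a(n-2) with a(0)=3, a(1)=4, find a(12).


Build bottom-up:
...a(10)=853416, a(11)=3235545, a(12)=3*3235545+3*853416=12266883


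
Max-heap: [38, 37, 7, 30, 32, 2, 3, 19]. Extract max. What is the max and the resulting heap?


Max = 38
Replace root with last, heapify down
Resulting heap: [37, 32, 7, 30, 19, 2, 3]


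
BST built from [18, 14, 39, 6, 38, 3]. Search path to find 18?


BST root = 18
Search for 18: compare at each node
Path: [18]


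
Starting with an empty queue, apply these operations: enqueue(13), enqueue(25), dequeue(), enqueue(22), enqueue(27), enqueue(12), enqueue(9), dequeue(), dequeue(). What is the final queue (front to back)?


enqueue(13) -> [13]
enqueue(25) -> [13, 25]
dequeue() returns 13 -> [25]
enqueue(22) -> [25, 22]
enqueue(27) -> [25, 22, 27]
enqueue(12) -> [25, 22, 27, 12]
enqueue(9) -> [25, 22, 27, 12, 9]
dequeue() returns 25 -> [22, 27, 12, 9]
dequeue() returns 22 -> [27, 12, 9]
Final queue (front to back): [27, 12, 9]


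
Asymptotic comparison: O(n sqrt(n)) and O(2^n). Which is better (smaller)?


n^1.5 grows slower than exponential
O(n sqrt(n)) is asymptotically smaller; O(2^n) grows faster


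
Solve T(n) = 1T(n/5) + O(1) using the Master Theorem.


a=1, b=5, c=0. log_5(1)=0 = c=0. Case 2: O(n^c log n) = O(log n)
Complexity: O(log n)


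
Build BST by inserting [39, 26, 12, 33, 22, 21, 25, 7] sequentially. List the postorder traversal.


Root = 39; build tree by BST insertion.
Postorder traversal: [7, 21, 25, 22, 12, 33, 26, 39]


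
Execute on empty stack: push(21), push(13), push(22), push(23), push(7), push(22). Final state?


push(21) -> [21]
push(13) -> [21, 13]
push(22) -> [21, 13, 22]
push(23) -> [21, 13, 22, 23]
push(7) -> [21, 13, 22, 23, 7]
push(22) -> [21, 13, 22, 23, 7, 22]
Final stack (bottom to top): [21, 13, 22, 23, 7, 22]


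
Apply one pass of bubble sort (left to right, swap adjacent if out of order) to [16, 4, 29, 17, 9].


After one pass: [4, 16, 17, 9, 29]


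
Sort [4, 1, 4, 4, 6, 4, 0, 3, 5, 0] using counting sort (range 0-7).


Count array: [2, 1, 0, 1, 4, 1, 1, 0]
Reconstruct: [0, 0, 1, 3, 4, 4, 4, 4, 5, 6]


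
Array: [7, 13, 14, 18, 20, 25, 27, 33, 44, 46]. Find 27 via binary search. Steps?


Search for 27:
[0,9] mid=4 arr[4]=20
[5,9] mid=7 arr[7]=33
[5,6] mid=5 arr[5]=25
[6,6] mid=6 arr[6]=27
Total: 4 comparisons


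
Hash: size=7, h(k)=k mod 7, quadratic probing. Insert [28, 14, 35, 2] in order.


Insertions: 28->slot 0; 14->slot 1; 35->slot 4; 2->slot 2
Table: [28, 14, 2, None, 35, None, None]


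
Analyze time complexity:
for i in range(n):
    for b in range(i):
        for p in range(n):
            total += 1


Per nesting level: O(n) * O(n) [triangular over i] * O(n) = O(n^3)
Complexity: O(n^3)


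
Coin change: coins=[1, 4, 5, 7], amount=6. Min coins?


dp[0]=0; dp[i]=1+min(dp[i-c] for c in coins)
...dp[1]=1, dp[2]=2, dp[3]=3, dp[4]=1, dp[5]=1, dp[6]=2
Minimum coins for 6 = 2


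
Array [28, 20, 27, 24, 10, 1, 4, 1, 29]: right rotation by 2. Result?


Right rotate by 2: [1, 29, 28, 20, 27, 24, 10, 1, 4]


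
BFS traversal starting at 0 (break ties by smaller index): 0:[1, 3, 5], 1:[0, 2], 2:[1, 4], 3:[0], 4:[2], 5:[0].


BFS queue: start with [0]
Visit order: [0, 1, 3, 5, 2, 4]


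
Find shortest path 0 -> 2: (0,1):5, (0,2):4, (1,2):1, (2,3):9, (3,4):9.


Dijkstra from 0:
Distances: {0: 0, 1: 5, 2: 4, 3: 13, 4: 22}
Shortest distance to 2 = 4, path = [0, 2]


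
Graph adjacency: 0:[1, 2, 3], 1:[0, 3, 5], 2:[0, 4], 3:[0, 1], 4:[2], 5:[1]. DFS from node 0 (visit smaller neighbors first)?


DFS stack-based: start with [0]
Visit order: [0, 1, 3, 5, 2, 4]


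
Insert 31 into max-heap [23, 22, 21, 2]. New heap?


Append 31: [23, 22, 21, 2, 31]
Bubble up: swap idx 4(31) with idx 1(22); swap idx 1(31) with idx 0(23)
Result: [31, 23, 21, 2, 22]


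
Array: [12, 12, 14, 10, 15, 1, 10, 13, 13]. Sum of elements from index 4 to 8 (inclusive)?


Prefix sums: [0, 12, 24, 38, 48, 63, 64, 74, 87, 100]
Sum[4..8] = prefix[9] - prefix[4] = 100 - 48 = 52


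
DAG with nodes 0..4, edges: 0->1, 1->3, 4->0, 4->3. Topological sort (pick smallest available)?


Kahn's algorithm, process smallest node first
Order: [2, 4, 0, 1, 3]


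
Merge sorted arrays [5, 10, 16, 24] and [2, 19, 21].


Compare heads, take smaller each step.
Merged: [2, 5, 10, 16, 19, 21, 24]


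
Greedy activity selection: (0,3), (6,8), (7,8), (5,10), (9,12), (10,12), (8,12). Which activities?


Greedy: pick earliest-ending, then skip overlaps.
Selected (3 activities): [(0, 3), (6, 8), (9, 12)]


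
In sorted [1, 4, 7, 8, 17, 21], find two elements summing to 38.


Two pointers: lo=0, hi=5
Found pair: (17, 21) summing to 38


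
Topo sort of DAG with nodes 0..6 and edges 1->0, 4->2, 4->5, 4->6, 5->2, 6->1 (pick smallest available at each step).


Kahn's algorithm, process smallest node first
Order: [3, 4, 5, 2, 6, 1, 0]


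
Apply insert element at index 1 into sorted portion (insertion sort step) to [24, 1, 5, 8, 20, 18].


After one pass: [1, 24, 5, 8, 20, 18]


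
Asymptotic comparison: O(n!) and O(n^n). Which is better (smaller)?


factorial grows slower than n^n
O(n!) is asymptotically smaller; O(n^n) grows faster


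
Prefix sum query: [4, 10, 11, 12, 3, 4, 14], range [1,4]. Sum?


Prefix sums: [0, 4, 14, 25, 37, 40, 44, 58]
Sum[1..4] = prefix[5] - prefix[1] = 40 - 4 = 36


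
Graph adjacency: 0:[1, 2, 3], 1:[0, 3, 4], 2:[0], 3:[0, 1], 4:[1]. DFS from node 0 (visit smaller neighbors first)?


DFS stack-based: start with [0]
Visit order: [0, 1, 3, 4, 2]


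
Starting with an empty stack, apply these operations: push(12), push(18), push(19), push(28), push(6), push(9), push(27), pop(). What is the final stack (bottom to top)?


push(12) -> [12]
push(18) -> [12, 18]
push(19) -> [12, 18, 19]
push(28) -> [12, 18, 19, 28]
push(6) -> [12, 18, 19, 28, 6]
push(9) -> [12, 18, 19, 28, 6, 9]
push(27) -> [12, 18, 19, 28, 6, 9, 27]
pop() returns 27 -> [12, 18, 19, 28, 6, 9]
Final stack (bottom to top): [12, 18, 19, 28, 6, 9]


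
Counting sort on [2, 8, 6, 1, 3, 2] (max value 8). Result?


Count array: [0, 1, 2, 1, 0, 0, 1, 0, 1]
Reconstruct: [1, 2, 2, 3, 6, 8]


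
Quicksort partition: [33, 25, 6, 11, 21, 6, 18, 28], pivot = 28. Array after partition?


Elements <= 28 go left of pivot.
Result: [25, 6, 11, 21, 6, 18, 28, 33], pivot at index 6


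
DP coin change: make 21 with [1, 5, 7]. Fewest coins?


dp[0]=0; dp[i]=1+min(dp[i-c] for c in coins)
...dp[16]=4, dp[17]=3, dp[18]=4, dp[19]=3, dp[20]=4, dp[21]=3
Minimum coins for 21 = 3


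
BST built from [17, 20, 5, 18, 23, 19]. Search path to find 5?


BST root = 17
Search for 5: compare at each node
Path: [17, 5]


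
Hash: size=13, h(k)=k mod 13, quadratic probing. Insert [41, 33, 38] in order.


Insertions: 41->slot 2; 33->slot 7; 38->slot 12
Table: [None, None, 41, None, None, None, None, 33, None, None, None, None, 38]


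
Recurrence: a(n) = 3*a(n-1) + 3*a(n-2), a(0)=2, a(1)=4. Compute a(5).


Build bottom-up:
...a(3)=66, a(4)=252, a(5)=3*252+3*66=954


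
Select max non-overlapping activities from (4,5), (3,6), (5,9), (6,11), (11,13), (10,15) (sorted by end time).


Greedy: pick earliest-ending, then skip overlaps.
Selected (3 activities): [(4, 5), (5, 9), (11, 13)]


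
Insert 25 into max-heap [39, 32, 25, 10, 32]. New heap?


Append 25: [39, 32, 25, 10, 32, 25]
Bubble up: no swaps needed
Result: [39, 32, 25, 10, 32, 25]


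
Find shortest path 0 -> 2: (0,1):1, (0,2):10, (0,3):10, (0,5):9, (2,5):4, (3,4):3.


Dijkstra from 0:
Distances: {0: 0, 1: 1, 2: 10, 3: 10, 4: 13, 5: 9}
Shortest distance to 2 = 10, path = [0, 2]


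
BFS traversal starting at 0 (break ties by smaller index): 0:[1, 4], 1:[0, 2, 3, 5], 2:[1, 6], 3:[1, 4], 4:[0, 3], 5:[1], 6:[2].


BFS queue: start with [0]
Visit order: [0, 1, 4, 2, 3, 5, 6]


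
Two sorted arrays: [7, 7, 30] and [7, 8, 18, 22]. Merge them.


Compare heads, take smaller each step.
Merged: [7, 7, 7, 8, 18, 22, 30]


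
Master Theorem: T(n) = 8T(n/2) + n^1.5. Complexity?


a=8, b=2, c=1.5. log_2(8)=3 > c=1.5. Case 1: O(n^log_b(a)) = O(n^3)
Complexity: O(n^3)


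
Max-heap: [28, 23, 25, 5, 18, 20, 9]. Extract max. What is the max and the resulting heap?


Max = 28
Replace root with last, heapify down
Resulting heap: [25, 23, 20, 5, 18, 9]


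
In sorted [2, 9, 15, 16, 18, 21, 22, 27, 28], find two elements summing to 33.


Two pointers: lo=0, hi=8
Found pair: (15, 18) summing to 33


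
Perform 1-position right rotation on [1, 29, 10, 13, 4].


Right rotate by 1: [4, 1, 29, 10, 13]


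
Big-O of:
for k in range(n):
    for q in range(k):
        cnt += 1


Per nesting level: O(n) * O(n) [triangular over k] = O(n^2)
Complexity: O(n^2)


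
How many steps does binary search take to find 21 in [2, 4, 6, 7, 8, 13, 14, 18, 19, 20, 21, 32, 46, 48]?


Search for 21:
[0,13] mid=6 arr[6]=14
[7,13] mid=10 arr[10]=21
Total: 2 comparisons


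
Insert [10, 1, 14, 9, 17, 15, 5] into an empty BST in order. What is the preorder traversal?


Root = 10; build tree by BST insertion.
Preorder traversal: [10, 1, 9, 5, 14, 17, 15]


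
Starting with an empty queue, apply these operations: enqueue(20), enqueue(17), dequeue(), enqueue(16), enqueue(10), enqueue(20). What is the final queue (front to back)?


enqueue(20) -> [20]
enqueue(17) -> [20, 17]
dequeue() returns 20 -> [17]
enqueue(16) -> [17, 16]
enqueue(10) -> [17, 16, 10]
enqueue(20) -> [17, 16, 10, 20]
Final queue (front to back): [17, 16, 10, 20]


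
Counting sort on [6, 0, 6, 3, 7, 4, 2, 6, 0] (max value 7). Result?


Count array: [2, 0, 1, 1, 1, 0, 3, 1]
Reconstruct: [0, 0, 2, 3, 4, 6, 6, 6, 7]


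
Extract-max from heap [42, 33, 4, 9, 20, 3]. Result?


Max = 42
Replace root with last, heapify down
Resulting heap: [33, 20, 4, 9, 3]


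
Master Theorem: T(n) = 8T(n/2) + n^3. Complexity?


a=8, b=2, c=3. log_2(8)=3 = c=3. Case 2: O(n^c log n) = O(n^3 log n)
Complexity: O(n^3 log n)


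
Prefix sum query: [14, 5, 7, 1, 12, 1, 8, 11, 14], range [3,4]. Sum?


Prefix sums: [0, 14, 19, 26, 27, 39, 40, 48, 59, 73]
Sum[3..4] = prefix[5] - prefix[3] = 39 - 26 = 13


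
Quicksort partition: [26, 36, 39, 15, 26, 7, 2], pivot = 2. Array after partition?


Elements <= 2 go left of pivot.
Result: [2, 36, 39, 15, 26, 7, 26], pivot at index 0


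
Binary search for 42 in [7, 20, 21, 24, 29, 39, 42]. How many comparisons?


Search for 42:
[0,6] mid=3 arr[3]=24
[4,6] mid=5 arr[5]=39
[6,6] mid=6 arr[6]=42
Total: 3 comparisons


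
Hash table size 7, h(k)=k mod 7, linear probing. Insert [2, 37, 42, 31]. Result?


Insertions: 2->slot 2; 37->slot 3; 42->slot 0; 31->slot 4
Table: [42, None, 2, 37, 31, None, None]


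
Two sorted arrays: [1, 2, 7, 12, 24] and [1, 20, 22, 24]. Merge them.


Compare heads, take smaller each step.
Merged: [1, 1, 2, 7, 12, 20, 22, 24, 24]


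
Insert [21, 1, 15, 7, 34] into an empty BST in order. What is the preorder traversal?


Root = 21; build tree by BST insertion.
Preorder traversal: [21, 1, 15, 7, 34]


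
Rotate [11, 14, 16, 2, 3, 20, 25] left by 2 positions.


Left rotate by 2: [16, 2, 3, 20, 25, 11, 14]


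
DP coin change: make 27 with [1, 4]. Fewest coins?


dp[0]=0; dp[i]=1+min(dp[i-c] for c in coins)
...dp[22]=7, dp[23]=8, dp[24]=6, dp[25]=7, dp[26]=8, dp[27]=9
Minimum coins for 27 = 9


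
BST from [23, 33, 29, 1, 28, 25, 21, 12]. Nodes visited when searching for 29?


BST root = 23
Search for 29: compare at each node
Path: [23, 33, 29]


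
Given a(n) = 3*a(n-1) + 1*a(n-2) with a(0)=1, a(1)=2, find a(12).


Build bottom-up:
...a(10)=98644, a(11)=325799, a(12)=3*325799+1*98644=1076041


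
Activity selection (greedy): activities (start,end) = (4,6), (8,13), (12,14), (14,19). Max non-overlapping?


Greedy: pick earliest-ending, then skip overlaps.
Selected (3 activities): [(4, 6), (8, 13), (14, 19)]


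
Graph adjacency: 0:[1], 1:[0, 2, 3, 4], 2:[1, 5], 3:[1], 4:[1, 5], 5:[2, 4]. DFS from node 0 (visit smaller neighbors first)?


DFS stack-based: start with [0]
Visit order: [0, 1, 2, 5, 4, 3]


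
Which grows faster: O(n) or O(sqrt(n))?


sublinear grows slower than linear
O(sqrt(n)) is asymptotically smaller; O(n) grows faster


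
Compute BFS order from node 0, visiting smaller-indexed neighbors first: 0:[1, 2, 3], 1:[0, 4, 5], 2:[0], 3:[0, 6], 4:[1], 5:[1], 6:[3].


BFS queue: start with [0]
Visit order: [0, 1, 2, 3, 4, 5, 6]


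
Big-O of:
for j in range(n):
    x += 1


Per nesting level: O(n) = O(n)
Complexity: O(n)


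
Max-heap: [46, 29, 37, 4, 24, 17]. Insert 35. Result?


Append 35: [46, 29, 37, 4, 24, 17, 35]
Bubble up: no swaps needed
Result: [46, 29, 37, 4, 24, 17, 35]


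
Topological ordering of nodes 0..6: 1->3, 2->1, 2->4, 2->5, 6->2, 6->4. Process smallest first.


Kahn's algorithm, process smallest node first
Order: [0, 6, 2, 1, 3, 4, 5]


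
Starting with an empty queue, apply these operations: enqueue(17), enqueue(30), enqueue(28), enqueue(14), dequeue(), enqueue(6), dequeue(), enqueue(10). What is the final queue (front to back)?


enqueue(17) -> [17]
enqueue(30) -> [17, 30]
enqueue(28) -> [17, 30, 28]
enqueue(14) -> [17, 30, 28, 14]
dequeue() returns 17 -> [30, 28, 14]
enqueue(6) -> [30, 28, 14, 6]
dequeue() returns 30 -> [28, 14, 6]
enqueue(10) -> [28, 14, 6, 10]
Final queue (front to back): [28, 14, 6, 10]


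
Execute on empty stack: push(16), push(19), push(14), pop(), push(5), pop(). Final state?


push(16) -> [16]
push(19) -> [16, 19]
push(14) -> [16, 19, 14]
pop() returns 14 -> [16, 19]
push(5) -> [16, 19, 5]
pop() returns 5 -> [16, 19]
Final stack (bottom to top): [16, 19]


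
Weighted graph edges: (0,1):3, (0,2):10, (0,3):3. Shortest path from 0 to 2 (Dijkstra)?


Dijkstra from 0:
Distances: {0: 0, 1: 3, 2: 10, 3: 3}
Shortest distance to 2 = 10, path = [0, 2]


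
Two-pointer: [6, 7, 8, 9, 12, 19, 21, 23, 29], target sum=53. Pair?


Two pointers: lo=0, hi=8
No pair sums to 53


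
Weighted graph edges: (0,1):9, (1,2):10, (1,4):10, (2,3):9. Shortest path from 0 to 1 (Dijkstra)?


Dijkstra from 0:
Distances: {0: 0, 1: 9, 2: 19, 3: 28, 4: 19}
Shortest distance to 1 = 9, path = [0, 1]


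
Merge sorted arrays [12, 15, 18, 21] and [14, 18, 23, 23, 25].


Compare heads, take smaller each step.
Merged: [12, 14, 15, 18, 18, 21, 23, 23, 25]


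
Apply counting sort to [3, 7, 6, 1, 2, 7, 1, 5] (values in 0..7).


Count array: [0, 2, 1, 1, 0, 1, 1, 2]
Reconstruct: [1, 1, 2, 3, 5, 6, 7, 7]


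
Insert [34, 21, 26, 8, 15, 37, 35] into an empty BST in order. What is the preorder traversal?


Root = 34; build tree by BST insertion.
Preorder traversal: [34, 21, 8, 15, 26, 37, 35]


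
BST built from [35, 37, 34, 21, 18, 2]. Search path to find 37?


BST root = 35
Search for 37: compare at each node
Path: [35, 37]


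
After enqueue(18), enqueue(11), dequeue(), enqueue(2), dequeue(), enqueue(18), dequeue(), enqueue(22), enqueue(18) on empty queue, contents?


enqueue(18) -> [18]
enqueue(11) -> [18, 11]
dequeue() returns 18 -> [11]
enqueue(2) -> [11, 2]
dequeue() returns 11 -> [2]
enqueue(18) -> [2, 18]
dequeue() returns 2 -> [18]
enqueue(22) -> [18, 22]
enqueue(18) -> [18, 22, 18]
Final queue (front to back): [18, 22, 18]


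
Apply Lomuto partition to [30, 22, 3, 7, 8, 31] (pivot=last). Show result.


Elements <= 31 go left of pivot.
Result: [30, 22, 3, 7, 8, 31], pivot at index 5


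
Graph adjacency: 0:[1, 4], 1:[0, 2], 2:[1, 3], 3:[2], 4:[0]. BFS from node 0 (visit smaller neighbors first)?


BFS queue: start with [0]
Visit order: [0, 1, 4, 2, 3]


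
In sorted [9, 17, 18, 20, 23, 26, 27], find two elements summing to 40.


Two pointers: lo=0, hi=6
Found pair: (17, 23) summing to 40


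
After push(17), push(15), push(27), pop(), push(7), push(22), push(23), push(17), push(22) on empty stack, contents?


push(17) -> [17]
push(15) -> [17, 15]
push(27) -> [17, 15, 27]
pop() returns 27 -> [17, 15]
push(7) -> [17, 15, 7]
push(22) -> [17, 15, 7, 22]
push(23) -> [17, 15, 7, 22, 23]
push(17) -> [17, 15, 7, 22, 23, 17]
push(22) -> [17, 15, 7, 22, 23, 17, 22]
Final stack (bottom to top): [17, 15, 7, 22, 23, 17, 22]


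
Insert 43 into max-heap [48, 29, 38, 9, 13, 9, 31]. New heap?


Append 43: [48, 29, 38, 9, 13, 9, 31, 43]
Bubble up: swap idx 7(43) with idx 3(9); swap idx 3(43) with idx 1(29)
Result: [48, 43, 38, 29, 13, 9, 31, 9]


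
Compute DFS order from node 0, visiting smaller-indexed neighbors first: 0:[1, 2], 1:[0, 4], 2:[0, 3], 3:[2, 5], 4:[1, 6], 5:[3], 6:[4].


DFS stack-based: start with [0]
Visit order: [0, 1, 4, 6, 2, 3, 5]


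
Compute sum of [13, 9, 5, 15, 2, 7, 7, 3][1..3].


Prefix sums: [0, 13, 22, 27, 42, 44, 51, 58, 61]
Sum[1..3] = prefix[4] - prefix[1] = 42 - 13 = 29


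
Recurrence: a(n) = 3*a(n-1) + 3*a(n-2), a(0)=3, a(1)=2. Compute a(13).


Build bottom-up:
...a(11)=2220291, a(12)=8417763, a(13)=3*8417763+3*2220291=31914162


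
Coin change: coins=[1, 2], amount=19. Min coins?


dp[0]=0; dp[i]=1+min(dp[i-c] for c in coins)
...dp[14]=7, dp[15]=8, dp[16]=8, dp[17]=9, dp[18]=9, dp[19]=10
Minimum coins for 19 = 10


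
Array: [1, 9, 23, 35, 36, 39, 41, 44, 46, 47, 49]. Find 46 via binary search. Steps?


Search for 46:
[0,10] mid=5 arr[5]=39
[6,10] mid=8 arr[8]=46
Total: 2 comparisons


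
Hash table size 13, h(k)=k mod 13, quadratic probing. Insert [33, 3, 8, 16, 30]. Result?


Insertions: 33->slot 7; 3->slot 3; 8->slot 8; 16->slot 4; 30->slot 5
Table: [None, None, None, 3, 16, 30, None, 33, 8, None, None, None, None]


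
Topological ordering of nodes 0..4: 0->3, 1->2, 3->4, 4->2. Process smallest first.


Kahn's algorithm, process smallest node first
Order: [0, 1, 3, 4, 2]


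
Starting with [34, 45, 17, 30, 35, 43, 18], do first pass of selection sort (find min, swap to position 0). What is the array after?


After one pass: [17, 45, 34, 30, 35, 43, 18]


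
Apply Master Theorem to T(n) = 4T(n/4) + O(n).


a=4, b=4, c=1. log_4(4)=1 = c=1. Case 2: O(n^c log n) = O(n log n)
Complexity: O(n log n)


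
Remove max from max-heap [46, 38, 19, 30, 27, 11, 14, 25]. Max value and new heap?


Max = 46
Replace root with last, heapify down
Resulting heap: [38, 30, 19, 25, 27, 11, 14]


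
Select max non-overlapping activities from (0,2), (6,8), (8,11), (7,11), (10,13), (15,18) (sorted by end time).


Greedy: pick earliest-ending, then skip overlaps.
Selected (4 activities): [(0, 2), (6, 8), (8, 11), (15, 18)]


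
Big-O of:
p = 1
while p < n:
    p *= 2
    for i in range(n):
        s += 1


Per nesting level: O(log n) * O(n) = O(n log n)
Complexity: O(n log n)


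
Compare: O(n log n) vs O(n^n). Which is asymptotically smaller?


linearithmic grows slower than n^n
O(n log n) is asymptotically smaller; O(n^n) grows faster


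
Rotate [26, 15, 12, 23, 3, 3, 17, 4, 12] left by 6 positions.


Left rotate by 6: [17, 4, 12, 26, 15, 12, 23, 3, 3]


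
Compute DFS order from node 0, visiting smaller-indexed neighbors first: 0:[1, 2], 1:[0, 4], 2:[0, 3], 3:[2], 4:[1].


DFS stack-based: start with [0]
Visit order: [0, 1, 4, 2, 3]


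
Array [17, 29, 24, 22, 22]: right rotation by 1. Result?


Right rotate by 1: [22, 17, 29, 24, 22]


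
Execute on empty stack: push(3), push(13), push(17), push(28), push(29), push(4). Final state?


push(3) -> [3]
push(13) -> [3, 13]
push(17) -> [3, 13, 17]
push(28) -> [3, 13, 17, 28]
push(29) -> [3, 13, 17, 28, 29]
push(4) -> [3, 13, 17, 28, 29, 4]
Final stack (bottom to top): [3, 13, 17, 28, 29, 4]


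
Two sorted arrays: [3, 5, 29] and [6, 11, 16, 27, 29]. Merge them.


Compare heads, take smaller each step.
Merged: [3, 5, 6, 11, 16, 27, 29, 29]


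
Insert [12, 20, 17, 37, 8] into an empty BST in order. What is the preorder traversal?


Root = 12; build tree by BST insertion.
Preorder traversal: [12, 8, 20, 17, 37]
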